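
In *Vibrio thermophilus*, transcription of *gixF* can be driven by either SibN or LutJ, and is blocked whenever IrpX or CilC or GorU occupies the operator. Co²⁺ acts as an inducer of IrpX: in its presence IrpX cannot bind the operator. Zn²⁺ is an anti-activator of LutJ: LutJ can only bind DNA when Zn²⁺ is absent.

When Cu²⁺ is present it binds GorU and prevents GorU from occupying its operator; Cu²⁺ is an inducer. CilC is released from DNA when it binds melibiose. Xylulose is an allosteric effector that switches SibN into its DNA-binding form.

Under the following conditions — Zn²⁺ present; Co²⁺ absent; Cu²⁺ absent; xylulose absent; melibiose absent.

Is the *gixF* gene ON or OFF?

Co²⁺ is absent, so IrpX is active.
Melibiose is absent, so CilC is active.
Xylulose is absent, so SibN is inactive.
Cu²⁺ is absent, so GorU is active.
Zn²⁺ is present, so LutJ is inactive.
With repressor IrpX bound, *gixF* is not transcribed.

OFF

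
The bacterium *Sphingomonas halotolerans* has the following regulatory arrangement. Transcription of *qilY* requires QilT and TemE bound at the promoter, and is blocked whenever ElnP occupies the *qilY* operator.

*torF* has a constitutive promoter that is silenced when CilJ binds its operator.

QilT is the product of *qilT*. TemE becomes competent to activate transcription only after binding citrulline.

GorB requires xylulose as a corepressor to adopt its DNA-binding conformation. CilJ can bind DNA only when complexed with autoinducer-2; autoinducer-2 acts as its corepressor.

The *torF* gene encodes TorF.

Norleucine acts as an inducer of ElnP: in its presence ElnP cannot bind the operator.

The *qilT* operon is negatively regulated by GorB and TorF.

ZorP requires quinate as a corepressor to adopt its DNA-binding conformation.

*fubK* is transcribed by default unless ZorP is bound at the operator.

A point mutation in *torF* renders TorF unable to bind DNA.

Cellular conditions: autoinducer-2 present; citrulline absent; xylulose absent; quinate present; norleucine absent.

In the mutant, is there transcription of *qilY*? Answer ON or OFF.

Xylulose is absent, so GorB is inactive.
TorF is non-functional in this strain, so it has no effect.
With no repressor bound, *qilT* is transcribed.
So QilT is produced and active.
Citrulline is absent, so TemE is inactive.
Norleucine is absent, so ElnP is active.
With repressor ElnP bound, *qilY* is not transcribed.

OFF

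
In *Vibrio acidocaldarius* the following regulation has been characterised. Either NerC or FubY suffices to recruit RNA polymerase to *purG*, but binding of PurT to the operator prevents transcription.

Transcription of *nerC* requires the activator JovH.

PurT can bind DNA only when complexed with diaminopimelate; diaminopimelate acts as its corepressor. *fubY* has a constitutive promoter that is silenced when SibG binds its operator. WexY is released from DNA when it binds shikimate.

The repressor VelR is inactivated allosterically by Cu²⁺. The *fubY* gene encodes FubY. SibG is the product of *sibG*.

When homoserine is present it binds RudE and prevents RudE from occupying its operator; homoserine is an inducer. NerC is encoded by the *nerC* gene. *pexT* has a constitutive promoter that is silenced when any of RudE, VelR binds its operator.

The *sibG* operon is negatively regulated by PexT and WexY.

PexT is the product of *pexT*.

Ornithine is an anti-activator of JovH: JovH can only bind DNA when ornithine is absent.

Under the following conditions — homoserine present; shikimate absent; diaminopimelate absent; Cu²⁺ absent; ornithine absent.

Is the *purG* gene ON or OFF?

ON

Ornithine is absent, so JovH is active.
No repressor is bound and JovH is active, so *nerC* is transcribed.
So NerC is produced and active.
Homoserine is present, so RudE is inactive.
Cu²⁺ is absent, so VelR is active.
With repressor VelR bound, *pexT* is not transcribed.
So PexT is not produced.
Shikimate is absent, so WexY is active.
With repressor WexY bound, *sibG* is not transcribed.
So SibG is not produced.
With no repressor bound, *fubY* is transcribed.
So FubY is produced and active.
Diaminopimelate is absent, so PurT is inactive.
Activator NerC is present, so *purG* is transcribed.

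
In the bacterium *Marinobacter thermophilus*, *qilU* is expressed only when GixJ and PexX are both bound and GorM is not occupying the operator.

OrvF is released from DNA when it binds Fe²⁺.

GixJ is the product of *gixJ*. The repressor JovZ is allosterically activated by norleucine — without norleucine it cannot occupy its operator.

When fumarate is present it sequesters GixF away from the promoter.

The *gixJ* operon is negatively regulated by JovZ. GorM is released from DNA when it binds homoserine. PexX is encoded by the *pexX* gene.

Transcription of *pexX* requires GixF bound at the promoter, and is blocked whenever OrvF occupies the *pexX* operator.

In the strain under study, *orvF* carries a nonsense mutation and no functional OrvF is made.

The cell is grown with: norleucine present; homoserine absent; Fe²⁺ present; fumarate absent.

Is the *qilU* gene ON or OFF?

OFF

Norleucine is present, so JovZ is active.
With repressor JovZ bound, *gixJ* is not transcribed.
So GixJ is not produced.
Fumarate is absent, so GixF is active.
OrvF is non-functional in this strain, so it has no effect.
No repressor is bound and GixF is active, so *pexX* is transcribed.
So PexX is produced and active.
Homoserine is absent, so GorM is active.
With repressor GorM bound, *qilU* is not transcribed.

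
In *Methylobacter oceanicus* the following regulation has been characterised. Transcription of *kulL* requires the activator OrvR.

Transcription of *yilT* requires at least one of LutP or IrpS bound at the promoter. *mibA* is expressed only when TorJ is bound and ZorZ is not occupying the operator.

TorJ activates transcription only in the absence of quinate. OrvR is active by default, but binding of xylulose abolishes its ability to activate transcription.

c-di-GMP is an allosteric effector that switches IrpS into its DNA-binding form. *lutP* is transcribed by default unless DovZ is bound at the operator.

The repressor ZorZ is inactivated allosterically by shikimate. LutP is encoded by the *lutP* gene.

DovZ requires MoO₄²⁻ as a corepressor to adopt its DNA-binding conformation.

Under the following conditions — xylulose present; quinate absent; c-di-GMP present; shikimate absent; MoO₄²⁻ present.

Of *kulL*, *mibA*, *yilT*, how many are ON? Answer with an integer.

Xylulose is present, so OrvR is inactive.
Required activator OrvR is absent, so *kulL* is not transcribed.
→ *kulL* is OFF.
Quinate is absent, so TorJ is active.
Shikimate is absent, so ZorZ is active.
With repressor ZorZ bound, *mibA* is not transcribed.
→ *mibA* is OFF.
MoO₄²⁻ is present, so DovZ is active.
With repressor DovZ bound, *lutP* is not transcribed.
So LutP is not produced.
c-di-GMP is present, so IrpS is active.
Activator IrpS is present, so *yilT* is transcribed.
→ *yilT* is ON.
1 of the 3 genes is transcribed.

1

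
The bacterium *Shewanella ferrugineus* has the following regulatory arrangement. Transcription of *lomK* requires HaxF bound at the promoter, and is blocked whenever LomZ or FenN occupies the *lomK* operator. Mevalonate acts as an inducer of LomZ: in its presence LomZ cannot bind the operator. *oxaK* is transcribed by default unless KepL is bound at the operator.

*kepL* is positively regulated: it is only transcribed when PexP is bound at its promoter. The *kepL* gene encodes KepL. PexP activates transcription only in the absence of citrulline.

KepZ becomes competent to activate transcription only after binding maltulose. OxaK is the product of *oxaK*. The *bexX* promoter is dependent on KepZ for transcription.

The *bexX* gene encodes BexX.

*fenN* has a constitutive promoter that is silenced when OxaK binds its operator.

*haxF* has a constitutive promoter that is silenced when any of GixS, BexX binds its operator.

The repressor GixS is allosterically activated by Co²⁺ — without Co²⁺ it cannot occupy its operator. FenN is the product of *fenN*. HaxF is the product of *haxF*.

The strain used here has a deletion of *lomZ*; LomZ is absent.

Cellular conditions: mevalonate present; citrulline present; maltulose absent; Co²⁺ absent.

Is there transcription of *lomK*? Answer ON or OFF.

LomZ is non-functional in this strain, so it has no effect.
Citrulline is present, so PexP is inactive.
Required activator PexP is absent, so *kepL* is not transcribed.
So KepL is not produced.
With no repressor bound, *oxaK* is transcribed.
So OxaK is produced and active.
With repressor OxaK bound, *fenN* is not transcribed.
So FenN is not produced.
Co²⁺ is absent, so GixS is inactive.
Maltulose is absent, so KepZ is inactive.
Required activator KepZ is absent, so *bexX* is not transcribed.
So BexX is not produced.
With no repressor bound, *haxF* is transcribed.
So HaxF is produced and active.
No repressor is bound and HaxF is active, so *lomK* is transcribed.

ON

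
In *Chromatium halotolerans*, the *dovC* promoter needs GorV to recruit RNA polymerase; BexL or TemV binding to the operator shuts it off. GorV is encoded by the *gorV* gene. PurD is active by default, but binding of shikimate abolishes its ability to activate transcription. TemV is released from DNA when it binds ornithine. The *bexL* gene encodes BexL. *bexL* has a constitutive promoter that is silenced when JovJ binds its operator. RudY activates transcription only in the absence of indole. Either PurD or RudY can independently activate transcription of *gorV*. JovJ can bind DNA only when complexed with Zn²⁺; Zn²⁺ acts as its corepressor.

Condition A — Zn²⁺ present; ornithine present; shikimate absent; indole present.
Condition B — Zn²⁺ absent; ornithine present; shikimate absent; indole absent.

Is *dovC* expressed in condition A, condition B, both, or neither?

Condition A:
Zn²⁺ is present, so JovJ is active.
With repressor JovJ bound, *bexL* is not transcribed.
So BexL is not produced.
Ornithine is present, so TemV is inactive.
Shikimate is absent, so PurD is active.
Indole is present, so RudY is inactive.
Activator PurD is present, so *gorV* is transcribed.
So GorV is produced and active.
No repressor is bound and GorV is active, so *dovC* is transcribed.
→ *dovC* is ON in A.
Condition B:
Zn²⁺ is absent, so JovJ is inactive.
With no repressor bound, *bexL* is transcribed.
So BexL is produced and active.
Ornithine is present, so TemV is inactive.
Shikimate is absent, so PurD is active.
Indole is absent, so RudY is active.
Activator PurD is present, so *gorV* is transcribed.
So GorV is produced and active.
With repressor BexL bound, *dovC* is not transcribed.
→ *dovC* is OFF in B.

A only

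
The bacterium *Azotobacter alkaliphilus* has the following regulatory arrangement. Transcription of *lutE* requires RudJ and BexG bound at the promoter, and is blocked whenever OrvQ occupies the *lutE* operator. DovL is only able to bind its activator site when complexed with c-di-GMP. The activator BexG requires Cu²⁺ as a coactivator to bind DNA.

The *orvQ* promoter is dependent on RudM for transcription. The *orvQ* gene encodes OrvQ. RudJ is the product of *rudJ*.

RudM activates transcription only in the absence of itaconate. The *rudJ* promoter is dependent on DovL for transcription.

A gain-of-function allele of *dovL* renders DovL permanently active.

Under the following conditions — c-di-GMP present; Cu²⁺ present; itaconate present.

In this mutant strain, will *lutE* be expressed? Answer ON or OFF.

ON

DovL is constitutively active in this strain.
No repressor is bound and DovL is active, so *rudJ* is transcribed.
So RudJ is produced and active.
Itaconate is present, so RudM is inactive.
Required activator RudM is absent, so *orvQ* is not transcribed.
So OrvQ is not produced.
Cu²⁺ is present, so BexG is active.
No repressor is bound and RudJ and BexG are active, so *lutE* is transcribed.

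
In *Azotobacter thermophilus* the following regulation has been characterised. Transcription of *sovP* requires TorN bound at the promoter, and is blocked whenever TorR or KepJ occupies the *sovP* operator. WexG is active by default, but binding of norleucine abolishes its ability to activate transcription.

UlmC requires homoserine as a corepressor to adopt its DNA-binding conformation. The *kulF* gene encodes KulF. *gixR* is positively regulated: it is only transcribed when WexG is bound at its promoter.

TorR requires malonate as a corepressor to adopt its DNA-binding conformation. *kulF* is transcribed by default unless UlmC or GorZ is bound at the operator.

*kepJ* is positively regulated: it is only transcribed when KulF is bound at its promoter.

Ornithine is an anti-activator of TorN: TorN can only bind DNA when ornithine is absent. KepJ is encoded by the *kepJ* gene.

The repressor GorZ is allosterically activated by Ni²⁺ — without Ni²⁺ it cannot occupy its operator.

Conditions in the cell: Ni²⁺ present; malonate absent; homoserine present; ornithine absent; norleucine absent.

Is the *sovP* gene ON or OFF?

Ornithine is absent, so TorN is active.
Malonate is absent, so TorR is inactive.
Homoserine is present, so UlmC is active.
Ni²⁺ is present, so GorZ is active.
With repressor UlmC bound, *kulF* is not transcribed.
So KulF is not produced.
Required activator KulF is absent, so *kepJ* is not transcribed.
So KepJ is not produced.
No repressor is bound and TorN is active, so *sovP* is transcribed.

ON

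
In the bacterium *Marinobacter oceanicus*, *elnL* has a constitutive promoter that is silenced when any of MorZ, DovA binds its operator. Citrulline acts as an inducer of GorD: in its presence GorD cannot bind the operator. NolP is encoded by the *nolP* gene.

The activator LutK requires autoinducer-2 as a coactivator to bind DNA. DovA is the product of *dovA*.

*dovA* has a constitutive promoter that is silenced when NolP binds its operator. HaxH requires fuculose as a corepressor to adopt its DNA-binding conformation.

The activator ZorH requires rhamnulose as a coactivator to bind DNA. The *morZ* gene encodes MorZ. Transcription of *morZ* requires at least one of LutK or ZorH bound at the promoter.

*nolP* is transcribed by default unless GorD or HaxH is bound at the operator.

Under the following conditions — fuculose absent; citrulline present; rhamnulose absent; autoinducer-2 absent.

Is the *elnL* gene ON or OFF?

Autoinducer-2 is absent, so LutK is inactive.
Rhamnulose is absent, so ZorH is inactive.
No activator is available at the *morZ* promoter, so *morZ* is not transcribed.
So MorZ is not produced.
Citrulline is present, so GorD is inactive.
Fuculose is absent, so HaxH is inactive.
With no repressor bound, *nolP* is transcribed.
So NolP is produced and active.
With repressor NolP bound, *dovA* is not transcribed.
So DovA is not produced.
With no repressor bound, *elnL* is transcribed.

ON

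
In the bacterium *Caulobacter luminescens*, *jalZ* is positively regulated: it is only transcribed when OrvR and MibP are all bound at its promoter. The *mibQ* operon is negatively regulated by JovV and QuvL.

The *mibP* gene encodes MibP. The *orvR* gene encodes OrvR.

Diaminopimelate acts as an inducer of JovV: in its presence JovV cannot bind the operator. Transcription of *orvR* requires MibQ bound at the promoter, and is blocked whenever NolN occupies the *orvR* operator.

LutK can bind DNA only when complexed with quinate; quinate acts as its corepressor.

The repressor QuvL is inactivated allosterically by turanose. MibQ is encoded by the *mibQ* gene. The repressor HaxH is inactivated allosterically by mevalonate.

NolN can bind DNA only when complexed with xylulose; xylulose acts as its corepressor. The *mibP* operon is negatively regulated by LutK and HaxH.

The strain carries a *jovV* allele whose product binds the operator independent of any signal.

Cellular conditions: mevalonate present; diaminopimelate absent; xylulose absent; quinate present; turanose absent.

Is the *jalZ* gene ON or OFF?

JovV is constitutively active in this strain.
Turanose is absent, so QuvL is active.
With repressor JovV bound, *mibQ* is not transcribed.
So MibQ is not produced.
Xylulose is absent, so NolN is inactive.
Required activator MibQ is absent, so *orvR* is not transcribed.
So OrvR is not produced.
Quinate is present, so LutK is active.
Mevalonate is present, so HaxH is inactive.
With repressor LutK bound, *mibP* is not transcribed.
So MibP is not produced.
Required activator OrvR is absent, so *jalZ* is not transcribed.

OFF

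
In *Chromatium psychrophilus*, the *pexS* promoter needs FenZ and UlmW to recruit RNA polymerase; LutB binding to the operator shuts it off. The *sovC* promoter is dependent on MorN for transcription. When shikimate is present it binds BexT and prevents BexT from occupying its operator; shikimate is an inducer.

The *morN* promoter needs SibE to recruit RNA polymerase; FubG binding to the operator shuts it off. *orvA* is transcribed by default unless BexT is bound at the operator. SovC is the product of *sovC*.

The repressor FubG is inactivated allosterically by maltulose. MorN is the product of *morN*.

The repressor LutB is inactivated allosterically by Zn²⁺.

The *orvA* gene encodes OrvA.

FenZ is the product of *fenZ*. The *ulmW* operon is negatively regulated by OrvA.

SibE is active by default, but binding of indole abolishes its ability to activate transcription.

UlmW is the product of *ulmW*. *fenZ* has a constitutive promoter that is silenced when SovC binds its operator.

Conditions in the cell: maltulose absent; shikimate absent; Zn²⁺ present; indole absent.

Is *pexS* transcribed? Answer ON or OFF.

Zn²⁺ is present, so LutB is inactive.
Indole is absent, so SibE is active.
Maltulose is absent, so FubG is active.
With repressor FubG bound, *morN* is not transcribed.
So MorN is not produced.
Required activator MorN is absent, so *sovC* is not transcribed.
So SovC is not produced.
With no repressor bound, *fenZ* is transcribed.
So FenZ is produced and active.
Shikimate is absent, so BexT is active.
With repressor BexT bound, *orvA* is not transcribed.
So OrvA is not produced.
With no repressor bound, *ulmW* is transcribed.
So UlmW is produced and active.
No repressor is bound and FenZ and UlmW are active, so *pexS* is transcribed.

ON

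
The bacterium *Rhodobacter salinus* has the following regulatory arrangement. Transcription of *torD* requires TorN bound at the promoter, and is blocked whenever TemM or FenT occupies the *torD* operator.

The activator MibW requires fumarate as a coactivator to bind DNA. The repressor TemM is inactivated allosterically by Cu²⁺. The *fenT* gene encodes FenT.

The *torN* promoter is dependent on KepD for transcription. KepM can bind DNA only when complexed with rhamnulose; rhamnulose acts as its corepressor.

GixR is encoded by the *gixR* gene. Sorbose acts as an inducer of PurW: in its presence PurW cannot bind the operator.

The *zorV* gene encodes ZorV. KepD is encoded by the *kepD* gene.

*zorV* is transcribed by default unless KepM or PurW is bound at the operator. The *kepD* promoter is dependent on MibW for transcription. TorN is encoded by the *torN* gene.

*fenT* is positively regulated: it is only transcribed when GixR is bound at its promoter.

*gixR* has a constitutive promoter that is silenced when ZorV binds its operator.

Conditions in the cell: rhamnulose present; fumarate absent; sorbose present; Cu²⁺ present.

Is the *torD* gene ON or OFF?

Cu²⁺ is present, so TemM is inactive.
Rhamnulose is present, so KepM is active.
Sorbose is present, so PurW is inactive.
With repressor KepM bound, *zorV* is not transcribed.
So ZorV is not produced.
With no repressor bound, *gixR* is transcribed.
So GixR is produced and active.
No repressor is bound and GixR is active, so *fenT* is transcribed.
So FenT is produced and active.
Fumarate is absent, so MibW is inactive.
Required activator MibW is absent, so *kepD* is not transcribed.
So KepD is not produced.
Required activator KepD is absent, so *torN* is not transcribed.
So TorN is not produced.
With repressor FenT bound, *torD* is not transcribed.

OFF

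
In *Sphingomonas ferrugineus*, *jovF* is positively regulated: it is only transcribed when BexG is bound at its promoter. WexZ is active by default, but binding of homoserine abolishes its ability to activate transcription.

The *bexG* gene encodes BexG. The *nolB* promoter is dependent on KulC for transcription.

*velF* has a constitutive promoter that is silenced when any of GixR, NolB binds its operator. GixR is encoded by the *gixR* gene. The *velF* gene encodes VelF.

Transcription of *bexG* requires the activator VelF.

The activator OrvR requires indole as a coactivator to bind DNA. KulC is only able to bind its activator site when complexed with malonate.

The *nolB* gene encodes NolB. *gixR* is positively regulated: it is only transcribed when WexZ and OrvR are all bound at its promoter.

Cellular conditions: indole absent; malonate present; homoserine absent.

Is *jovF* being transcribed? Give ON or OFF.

OFF

Homoserine is absent, so WexZ is active.
Indole is absent, so OrvR is inactive.
Required activator OrvR is absent, so *gixR* is not transcribed.
So GixR is not produced.
Malonate is present, so KulC is active.
No repressor is bound and KulC is active, so *nolB* is transcribed.
So NolB is produced and active.
With repressor NolB bound, *velF* is not transcribed.
So VelF is not produced.
Required activator VelF is absent, so *bexG* is not transcribed.
So BexG is not produced.
Required activator BexG is absent, so *jovF* is not transcribed.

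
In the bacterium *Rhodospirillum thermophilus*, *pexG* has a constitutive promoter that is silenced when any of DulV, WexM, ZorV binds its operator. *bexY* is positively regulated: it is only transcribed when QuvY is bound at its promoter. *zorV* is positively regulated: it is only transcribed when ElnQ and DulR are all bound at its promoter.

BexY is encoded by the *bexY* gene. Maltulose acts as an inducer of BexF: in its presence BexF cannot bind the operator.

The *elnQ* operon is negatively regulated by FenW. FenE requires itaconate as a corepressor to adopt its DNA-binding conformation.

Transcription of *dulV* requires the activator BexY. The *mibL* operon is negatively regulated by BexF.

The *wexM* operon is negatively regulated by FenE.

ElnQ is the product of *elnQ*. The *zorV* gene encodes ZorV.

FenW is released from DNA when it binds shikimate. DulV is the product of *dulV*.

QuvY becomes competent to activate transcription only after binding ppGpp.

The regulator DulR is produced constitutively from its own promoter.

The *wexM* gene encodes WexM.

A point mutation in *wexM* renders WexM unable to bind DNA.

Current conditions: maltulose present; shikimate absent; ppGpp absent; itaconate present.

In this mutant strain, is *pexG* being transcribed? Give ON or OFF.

ppGpp is absent, so QuvY is inactive.
Required activator QuvY is absent, so *bexY* is not transcribed.
So BexY is not produced.
Required activator BexY is absent, so *dulV* is not transcribed.
So DulV is not produced.
WexM is non-functional in this strain, so it has no effect.
Shikimate is absent, so FenW is active.
With repressor FenW bound, *elnQ* is not transcribed.
So ElnQ is not produced.
DulR is produced constitutively and is active.
Required activator ElnQ is absent, so *zorV* is not transcribed.
So ZorV is not produced.
With no repressor bound, *pexG* is transcribed.

ON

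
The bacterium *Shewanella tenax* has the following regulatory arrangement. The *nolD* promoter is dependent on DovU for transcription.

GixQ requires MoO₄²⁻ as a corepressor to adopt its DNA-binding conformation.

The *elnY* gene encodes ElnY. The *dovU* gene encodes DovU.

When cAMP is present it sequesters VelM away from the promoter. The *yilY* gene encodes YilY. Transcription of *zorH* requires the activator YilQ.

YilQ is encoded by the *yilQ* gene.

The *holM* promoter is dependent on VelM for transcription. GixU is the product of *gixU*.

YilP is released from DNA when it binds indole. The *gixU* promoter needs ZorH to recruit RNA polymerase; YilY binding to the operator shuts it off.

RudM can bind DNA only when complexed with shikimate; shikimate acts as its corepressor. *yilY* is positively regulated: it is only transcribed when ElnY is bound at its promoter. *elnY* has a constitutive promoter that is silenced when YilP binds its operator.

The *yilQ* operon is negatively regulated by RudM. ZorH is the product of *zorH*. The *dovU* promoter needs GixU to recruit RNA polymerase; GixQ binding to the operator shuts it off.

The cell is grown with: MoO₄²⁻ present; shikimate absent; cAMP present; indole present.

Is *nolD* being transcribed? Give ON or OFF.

Indole is present, so YilP is inactive.
With no repressor bound, *elnY* is transcribed.
So ElnY is produced and active.
No repressor is bound and ElnY is active, so *yilY* is transcribed.
So YilY is produced and active.
Shikimate is absent, so RudM is inactive.
With no repressor bound, *yilQ* is transcribed.
So YilQ is produced and active.
No repressor is bound and YilQ is active, so *zorH* is transcribed.
So ZorH is produced and active.
With repressor YilY bound, *gixU* is not transcribed.
So GixU is not produced.
MoO₄²⁻ is present, so GixQ is active.
With repressor GixQ bound, *dovU* is not transcribed.
So DovU is not produced.
Required activator DovU is absent, so *nolD* is not transcribed.

OFF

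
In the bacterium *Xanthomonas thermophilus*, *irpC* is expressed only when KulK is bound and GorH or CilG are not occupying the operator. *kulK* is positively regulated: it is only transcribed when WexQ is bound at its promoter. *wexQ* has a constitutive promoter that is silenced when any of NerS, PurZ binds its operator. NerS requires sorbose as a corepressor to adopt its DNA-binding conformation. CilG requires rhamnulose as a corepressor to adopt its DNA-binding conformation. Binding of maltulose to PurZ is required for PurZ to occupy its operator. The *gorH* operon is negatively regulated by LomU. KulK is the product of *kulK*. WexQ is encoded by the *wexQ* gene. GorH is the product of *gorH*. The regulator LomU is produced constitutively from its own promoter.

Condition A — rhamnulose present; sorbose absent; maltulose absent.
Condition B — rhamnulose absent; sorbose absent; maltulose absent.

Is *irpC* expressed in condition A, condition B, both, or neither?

Condition A:
LomU is produced constitutively and is active.
With repressor LomU bound, *gorH* is not transcribed.
So GorH is not produced.
Rhamnulose is present, so CilG is active.
Sorbose is absent, so NerS is inactive.
Maltulose is absent, so PurZ is inactive.
With no repressor bound, *wexQ* is transcribed.
So WexQ is produced and active.
No repressor is bound and WexQ is active, so *kulK* is transcribed.
So KulK is produced and active.
With repressor CilG bound, *irpC* is not transcribed.
→ *irpC* is OFF in A.
Condition B:
LomU is produced constitutively and is active.
With repressor LomU bound, *gorH* is not transcribed.
So GorH is not produced.
Rhamnulose is absent, so CilG is inactive.
Sorbose is absent, so NerS is inactive.
Maltulose is absent, so PurZ is inactive.
With no repressor bound, *wexQ* is transcribed.
So WexQ is produced and active.
No repressor is bound and WexQ is active, so *kulK* is transcribed.
So KulK is produced and active.
No repressor is bound and KulK is active, so *irpC* is transcribed.
→ *irpC* is ON in B.

B only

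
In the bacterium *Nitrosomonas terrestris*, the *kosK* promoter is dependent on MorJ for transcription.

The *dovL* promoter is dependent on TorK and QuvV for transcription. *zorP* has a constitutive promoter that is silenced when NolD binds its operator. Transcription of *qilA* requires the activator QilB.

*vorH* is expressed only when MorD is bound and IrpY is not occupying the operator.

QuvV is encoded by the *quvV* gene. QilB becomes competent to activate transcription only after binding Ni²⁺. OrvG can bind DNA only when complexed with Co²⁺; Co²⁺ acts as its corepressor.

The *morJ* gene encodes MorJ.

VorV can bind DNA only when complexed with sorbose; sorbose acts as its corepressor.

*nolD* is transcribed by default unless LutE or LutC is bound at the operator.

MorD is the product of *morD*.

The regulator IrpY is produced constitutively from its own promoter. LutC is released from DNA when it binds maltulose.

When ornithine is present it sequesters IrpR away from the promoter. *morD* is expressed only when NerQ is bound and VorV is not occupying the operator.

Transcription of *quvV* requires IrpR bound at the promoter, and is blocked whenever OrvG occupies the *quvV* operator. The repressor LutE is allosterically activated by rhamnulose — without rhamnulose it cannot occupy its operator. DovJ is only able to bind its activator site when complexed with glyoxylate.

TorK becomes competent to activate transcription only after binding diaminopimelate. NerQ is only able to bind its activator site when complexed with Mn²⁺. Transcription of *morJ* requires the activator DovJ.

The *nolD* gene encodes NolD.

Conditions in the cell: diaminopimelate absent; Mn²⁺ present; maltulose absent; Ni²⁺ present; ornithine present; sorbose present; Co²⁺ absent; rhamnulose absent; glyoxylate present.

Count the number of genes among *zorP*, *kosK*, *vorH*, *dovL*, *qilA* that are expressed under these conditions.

3

Rhamnulose is absent, so LutE is inactive.
Maltulose is absent, so LutC is active.
With repressor LutC bound, *nolD* is not transcribed.
So NolD is not produced.
With no repressor bound, *zorP* is transcribed.
→ *zorP* is ON.
Glyoxylate is present, so DovJ is active.
No repressor is bound and DovJ is active, so *morJ* is transcribed.
So MorJ is produced and active.
No repressor is bound and MorJ is active, so *kosK* is transcribed.
→ *kosK* is ON.
IrpY is produced constitutively and is active.
Sorbose is present, so VorV is active.
Mn²⁺ is present, so NerQ is active.
With repressor VorV bound, *morD* is not transcribed.
So MorD is not produced.
With repressor IrpY bound, *vorH* is not transcribed.
→ *vorH* is OFF.
Diaminopimelate is absent, so TorK is inactive.
Ornithine is present, so IrpR is inactive.
Co²⁺ is absent, so OrvG is inactive.
Required activator IrpR is absent, so *quvV* is not transcribed.
So QuvV is not produced.
Required activator TorK is absent, so *dovL* is not transcribed.
→ *dovL* is OFF.
Ni²⁺ is present, so QilB is active.
No repressor is bound and QilB is active, so *qilA* is transcribed.
→ *qilA* is ON.
3 of the 5 genes are transcribed.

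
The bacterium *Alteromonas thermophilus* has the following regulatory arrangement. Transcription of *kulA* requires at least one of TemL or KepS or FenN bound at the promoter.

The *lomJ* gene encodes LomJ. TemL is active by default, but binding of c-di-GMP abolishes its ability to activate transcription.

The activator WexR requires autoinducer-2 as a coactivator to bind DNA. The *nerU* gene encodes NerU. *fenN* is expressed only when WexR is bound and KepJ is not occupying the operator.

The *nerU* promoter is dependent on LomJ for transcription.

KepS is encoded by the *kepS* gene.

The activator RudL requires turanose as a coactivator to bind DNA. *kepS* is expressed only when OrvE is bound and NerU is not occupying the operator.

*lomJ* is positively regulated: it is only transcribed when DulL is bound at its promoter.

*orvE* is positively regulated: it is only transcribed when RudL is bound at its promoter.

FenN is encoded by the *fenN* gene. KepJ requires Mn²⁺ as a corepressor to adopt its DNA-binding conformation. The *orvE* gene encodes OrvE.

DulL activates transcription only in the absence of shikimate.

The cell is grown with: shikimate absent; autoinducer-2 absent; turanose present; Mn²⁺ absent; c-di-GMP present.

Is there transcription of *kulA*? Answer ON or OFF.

OFF

c-di-GMP is present, so TemL is inactive.
Shikimate is absent, so DulL is active.
No repressor is bound and DulL is active, so *lomJ* is transcribed.
So LomJ is produced and active.
No repressor is bound and LomJ is active, so *nerU* is transcribed.
So NerU is produced and active.
Turanose is present, so RudL is active.
No repressor is bound and RudL is active, so *orvE* is transcribed.
So OrvE is produced and active.
With repressor NerU bound, *kepS* is not transcribed.
So KepS is not produced.
Autoinducer-2 is absent, so WexR is inactive.
Mn²⁺ is absent, so KepJ is inactive.
Required activator WexR is absent, so *fenN* is not transcribed.
So FenN is not produced.
No activator is available at the *kulA* promoter, so *kulA* is not transcribed.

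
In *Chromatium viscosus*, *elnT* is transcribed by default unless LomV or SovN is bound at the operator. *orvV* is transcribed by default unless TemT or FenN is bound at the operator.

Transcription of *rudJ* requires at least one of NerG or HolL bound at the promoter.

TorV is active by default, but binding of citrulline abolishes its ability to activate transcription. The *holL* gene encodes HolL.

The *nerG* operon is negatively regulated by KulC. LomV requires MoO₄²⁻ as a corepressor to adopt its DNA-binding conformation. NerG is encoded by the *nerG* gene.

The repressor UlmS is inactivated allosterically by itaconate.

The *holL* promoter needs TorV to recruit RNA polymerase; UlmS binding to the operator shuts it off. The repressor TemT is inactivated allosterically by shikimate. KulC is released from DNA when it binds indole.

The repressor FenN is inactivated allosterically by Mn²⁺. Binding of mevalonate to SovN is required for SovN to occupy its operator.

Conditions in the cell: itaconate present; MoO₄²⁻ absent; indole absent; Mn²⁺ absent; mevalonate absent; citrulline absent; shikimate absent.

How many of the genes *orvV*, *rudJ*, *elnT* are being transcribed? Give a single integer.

Shikimate is absent, so TemT is active.
Mn²⁺ is absent, so FenN is active.
With repressor TemT bound, *orvV* is not transcribed.
→ *orvV* is OFF.
Indole is absent, so KulC is active.
With repressor KulC bound, *nerG* is not transcribed.
So NerG is not produced.
Itaconate is present, so UlmS is inactive.
Citrulline is absent, so TorV is active.
No repressor is bound and TorV is active, so *holL* is transcribed.
So HolL is produced and active.
Activator HolL is present, so *rudJ* is transcribed.
→ *rudJ* is ON.
MoO₄²⁻ is absent, so LomV is inactive.
Mevalonate is absent, so SovN is inactive.
With no repressor bound, *elnT* is transcribed.
→ *elnT* is ON.
2 of the 3 genes are transcribed.

2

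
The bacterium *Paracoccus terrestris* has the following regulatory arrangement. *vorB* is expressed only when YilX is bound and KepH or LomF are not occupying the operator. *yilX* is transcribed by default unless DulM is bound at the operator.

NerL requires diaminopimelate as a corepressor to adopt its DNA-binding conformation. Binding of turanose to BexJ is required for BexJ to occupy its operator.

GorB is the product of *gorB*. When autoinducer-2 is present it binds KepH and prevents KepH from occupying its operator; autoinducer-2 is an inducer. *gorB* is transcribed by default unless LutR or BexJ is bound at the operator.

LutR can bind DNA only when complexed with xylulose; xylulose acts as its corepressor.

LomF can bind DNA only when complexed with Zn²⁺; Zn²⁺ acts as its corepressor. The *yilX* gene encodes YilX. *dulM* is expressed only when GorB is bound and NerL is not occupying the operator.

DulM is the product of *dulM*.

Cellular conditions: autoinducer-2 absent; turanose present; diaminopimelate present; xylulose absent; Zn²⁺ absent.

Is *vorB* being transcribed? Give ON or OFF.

OFF

Xylulose is absent, so LutR is inactive.
Turanose is present, so BexJ is active.
With repressor BexJ bound, *gorB* is not transcribed.
So GorB is not produced.
Diaminopimelate is present, so NerL is active.
With repressor NerL bound, *dulM* is not transcribed.
So DulM is not produced.
With no repressor bound, *yilX* is transcribed.
So YilX is produced and active.
Autoinducer-2 is absent, so KepH is active.
Zn²⁺ is absent, so LomF is inactive.
With repressor KepH bound, *vorB* is not transcribed.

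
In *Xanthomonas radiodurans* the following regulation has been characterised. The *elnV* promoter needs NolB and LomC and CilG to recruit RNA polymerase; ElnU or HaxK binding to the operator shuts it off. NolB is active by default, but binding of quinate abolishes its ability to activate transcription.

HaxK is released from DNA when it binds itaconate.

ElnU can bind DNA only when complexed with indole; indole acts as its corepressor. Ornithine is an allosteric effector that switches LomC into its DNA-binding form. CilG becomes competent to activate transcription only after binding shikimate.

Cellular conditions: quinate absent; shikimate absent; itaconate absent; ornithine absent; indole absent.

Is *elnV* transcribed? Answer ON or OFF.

Quinate is absent, so NolB is active.
Ornithine is absent, so LomC is inactive.
Shikimate is absent, so CilG is inactive.
Indole is absent, so ElnU is inactive.
Itaconate is absent, so HaxK is active.
With repressor HaxK bound, *elnV* is not transcribed.

OFF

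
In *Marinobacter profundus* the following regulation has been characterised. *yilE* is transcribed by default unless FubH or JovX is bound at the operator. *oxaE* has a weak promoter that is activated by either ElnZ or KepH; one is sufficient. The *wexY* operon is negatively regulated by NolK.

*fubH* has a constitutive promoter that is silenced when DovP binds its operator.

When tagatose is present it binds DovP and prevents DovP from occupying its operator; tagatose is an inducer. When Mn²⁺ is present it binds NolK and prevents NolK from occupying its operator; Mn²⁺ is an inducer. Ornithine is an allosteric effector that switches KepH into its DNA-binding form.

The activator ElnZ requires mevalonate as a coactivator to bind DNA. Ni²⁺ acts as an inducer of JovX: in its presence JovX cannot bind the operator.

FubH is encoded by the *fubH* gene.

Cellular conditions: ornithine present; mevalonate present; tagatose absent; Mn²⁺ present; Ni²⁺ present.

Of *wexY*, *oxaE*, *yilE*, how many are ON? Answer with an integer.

Mn²⁺ is present, so NolK is inactive.
With no repressor bound, *wexY* is transcribed.
→ *wexY* is ON.
Mevalonate is present, so ElnZ is active.
Ornithine is present, so KepH is active.
Activator ElnZ is present, so *oxaE* is transcribed.
→ *oxaE* is ON.
Tagatose is absent, so DovP is active.
With repressor DovP bound, *fubH* is not transcribed.
So FubH is not produced.
Ni²⁺ is present, so JovX is inactive.
With no repressor bound, *yilE* is transcribed.
→ *yilE* is ON.
3 of the 3 genes are transcribed.

3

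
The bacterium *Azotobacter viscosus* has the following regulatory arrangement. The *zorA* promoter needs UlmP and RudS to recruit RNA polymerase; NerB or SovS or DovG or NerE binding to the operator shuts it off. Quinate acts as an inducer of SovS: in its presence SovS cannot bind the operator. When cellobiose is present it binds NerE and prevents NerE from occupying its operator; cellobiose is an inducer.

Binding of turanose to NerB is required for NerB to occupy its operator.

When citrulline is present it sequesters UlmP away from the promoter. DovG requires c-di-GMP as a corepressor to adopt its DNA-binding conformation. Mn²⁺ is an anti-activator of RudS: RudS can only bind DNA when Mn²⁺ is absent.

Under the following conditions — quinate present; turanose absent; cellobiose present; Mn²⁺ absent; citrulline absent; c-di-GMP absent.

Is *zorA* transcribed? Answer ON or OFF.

ON

Turanose is absent, so NerB is inactive.
Citrulline is absent, so UlmP is active.
Quinate is present, so SovS is inactive.
c-di-GMP is absent, so DovG is inactive.
Cellobiose is present, so NerE is inactive.
Mn²⁺ is absent, so RudS is active.
No repressor is bound and UlmP and RudS are active, so *zorA* is transcribed.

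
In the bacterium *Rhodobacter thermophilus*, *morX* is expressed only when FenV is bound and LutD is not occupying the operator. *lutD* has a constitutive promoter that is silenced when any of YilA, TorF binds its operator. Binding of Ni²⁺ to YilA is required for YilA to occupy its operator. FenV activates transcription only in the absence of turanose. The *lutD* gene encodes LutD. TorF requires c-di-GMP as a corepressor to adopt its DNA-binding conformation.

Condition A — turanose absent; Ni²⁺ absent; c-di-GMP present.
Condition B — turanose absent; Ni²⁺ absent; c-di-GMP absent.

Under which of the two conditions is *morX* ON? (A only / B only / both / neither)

Condition A:
Turanose is absent, so FenV is active.
Ni²⁺ is absent, so YilA is inactive.
c-di-GMP is present, so TorF is active.
With repressor TorF bound, *lutD* is not transcribed.
So LutD is not produced.
No repressor is bound and FenV is active, so *morX* is transcribed.
→ *morX* is ON in A.
Condition B:
Turanose is absent, so FenV is active.
Ni²⁺ is absent, so YilA is inactive.
c-di-GMP is absent, so TorF is inactive.
With no repressor bound, *lutD* is transcribed.
So LutD is produced and active.
With repressor LutD bound, *morX* is not transcribed.
→ *morX* is OFF in B.

A only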